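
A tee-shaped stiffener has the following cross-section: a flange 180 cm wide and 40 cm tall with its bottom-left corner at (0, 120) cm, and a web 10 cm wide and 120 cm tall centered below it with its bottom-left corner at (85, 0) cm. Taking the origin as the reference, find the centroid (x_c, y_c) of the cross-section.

x_c = 90.00 cm, y_c = 128.57 cm

web: A = 10 × 120 = 1200.00, centroid at (90.00, 60.00).
flange: A = 180 × 40 = 7200.00, centroid at (90.00, 140.00).
ΣA = 8400.00 cm², ΣAx_c = 756000.00 cm³, ΣAy_c = 1080000.00 cm³.
x_c = 756000.00/8400.00 = 90.00 cm; y_c = 1080000.00/8400.00 = 128.57 cm.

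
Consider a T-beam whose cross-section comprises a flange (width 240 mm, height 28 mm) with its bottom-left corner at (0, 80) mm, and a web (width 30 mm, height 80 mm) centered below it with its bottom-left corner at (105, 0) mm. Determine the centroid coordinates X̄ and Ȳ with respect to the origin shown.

web: A = 30 × 80 = 2400.00, centroid at (120.00, 40.00).
flange: A = 240 × 28 = 6720.00, centroid at (120.00, 94.00).
ΣA = 9120.00 mm²
ΣAX̄ = (2400.00)(120.00) + (6720.00)(120.00) = 1094400.00 mm³
ΣAȲ = (2400.00)(40.00) + (6720.00)(94.00) = 727680.00 mm³
X̄ = 1094400.00 / 9120.00 = 120.00 mm
Ȳ = 727680.00 / 9120.00 = 79.79 mm

X̄ = 120.00 mm, Ȳ = 79.79 mm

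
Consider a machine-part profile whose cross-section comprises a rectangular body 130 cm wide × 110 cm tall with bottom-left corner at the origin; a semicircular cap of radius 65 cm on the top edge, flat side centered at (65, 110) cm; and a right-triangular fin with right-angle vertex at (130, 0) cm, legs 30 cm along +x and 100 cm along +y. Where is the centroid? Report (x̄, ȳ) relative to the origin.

Part | A | x̄ᵢ | ȳᵢ | A·x̄ᵢ | A·ȳᵢ
rectangular body | 14300.00 | 65.00 | 55.00 | 929500.00 | 786500.00
semicircular top | 6636.61 | 65.00 | 137.59 | 431379.94 | 913110.93
triangular fin | 1500.00 | 140.00 | 33.33 | 210000.00 | 50000.00
Σ | 22436.61 |  |  | 1570879.94 | 1749610.93
x̄ = 1570879.94 / 22436.61 = 70.01 cm
ȳ = 1749610.93 / 22436.61 = 77.98 cm

x̄ = 70.01 cm, ȳ = 77.98 cm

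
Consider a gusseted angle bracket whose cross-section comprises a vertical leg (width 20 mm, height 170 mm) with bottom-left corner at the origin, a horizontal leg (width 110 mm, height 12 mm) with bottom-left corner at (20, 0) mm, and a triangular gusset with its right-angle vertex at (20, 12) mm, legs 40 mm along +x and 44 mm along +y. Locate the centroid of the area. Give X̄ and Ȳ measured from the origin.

X̄ = 28.99 mm, Ȳ = 57.21 mm

Part | A | x̄ᵢ | ȳᵢ | A·x̄ᵢ | A·ȳᵢ
vertical leg | 3400.00 | 10.00 | 85.00 | 34000.00 | 289000.00
horizontal leg | 1320.00 | 75.00 | 6.00 | 99000.00 | 7920.00
gusset | 880.00 | 33.33 | 26.67 | 29333.33 | 23466.67
Σ | 5600.00 |  |  | 162333.33 | 320386.67
X̄ = 162333.33 / 5600.00 = 28.99 mm
Ȳ = 320386.67 / 5600.00 = 57.21 mm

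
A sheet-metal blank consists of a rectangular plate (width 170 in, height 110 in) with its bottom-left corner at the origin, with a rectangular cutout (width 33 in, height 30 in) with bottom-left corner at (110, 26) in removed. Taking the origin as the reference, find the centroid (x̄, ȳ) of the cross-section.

x̄ = 82.68 in, ȳ = 55.78 in

plate: A = 170 × 110 = 18700.00, centroid at (85.00, 55.00).
hole: A = −(33 × 30) = -990.00, centroid at (126.50, 41.00).
ΣA = 17710.00 in²
ΣAx̄ = (18700.00)(85.00) + (-990.00)(126.50) = 1464265.00 in³
ΣAȳ = (18700.00)(55.00) + (-990.00)(41.00) = 987910.00 in³
x̄ = 1464265.00 / 17710.00 = 82.68 in
ȳ = 987910.00 / 17710.00 = 55.78 in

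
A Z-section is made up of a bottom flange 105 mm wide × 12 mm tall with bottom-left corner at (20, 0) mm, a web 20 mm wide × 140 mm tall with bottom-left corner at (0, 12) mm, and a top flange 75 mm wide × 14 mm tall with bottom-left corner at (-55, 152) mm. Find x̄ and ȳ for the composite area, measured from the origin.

bottom flange: A = 105 × 12 = 1260.00, centroid at (72.50, 6.00).
web: A = 20 × 140 = 2800.00, centroid at (10.00, 82.00).
top flange: A = 75 × 14 = 1050.00, centroid at (-17.50, 159.00).
ΣA = 5110.00 mm², ΣAx̄ = 100975.00 mm³, ΣAȳ = 404110.00 mm³.
x̄ = 100975.00/5110.00 = 19.76 mm; ȳ = 404110.00/5110.00 = 79.08 mm.

x̄ = 19.76 mm, ȳ = 79.08 mm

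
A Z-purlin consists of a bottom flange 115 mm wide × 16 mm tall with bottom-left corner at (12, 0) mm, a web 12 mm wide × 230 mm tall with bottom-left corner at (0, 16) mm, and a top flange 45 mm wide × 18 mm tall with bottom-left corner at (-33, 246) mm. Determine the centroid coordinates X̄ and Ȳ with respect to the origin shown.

X̄ = 25.13 mm, Ȳ = 107.73 mm

Part | A | x̄ᵢ | ȳᵢ | A·x̄ᵢ | A·ȳᵢ
bottom flange | 1840.00 | 69.50 | 8.00 | 127880.00 | 14720.00
web | 2760.00 | 6.00 | 131.00 | 16560.00 | 361560.00
top flange | 810.00 | -10.50 | 255.00 | -8505.00 | 206550.00
Σ | 5410.00 |  |  | 135935.00 | 582830.00
X̄ = 135935.00 / 5410.00 = 25.13 mm
Ȳ = 582830.00 / 5410.00 = 107.73 mm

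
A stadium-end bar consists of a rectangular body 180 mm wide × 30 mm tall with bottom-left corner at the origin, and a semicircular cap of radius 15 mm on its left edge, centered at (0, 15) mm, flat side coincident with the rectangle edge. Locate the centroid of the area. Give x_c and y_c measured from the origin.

rectangular body: A = 180 × 30 = 5400.00, centroid at (90.00, 15.00).
semicircular end: A = ½π·15² = 353.43, centroid at (-6.37, 15.00).
ΣA = 5753.43 mm², ΣAx_c = 483750.00 mm³, ΣAy_c = 86301.44 mm³.
x_c = 483750.00/5753.43 = 84.08 mm; y_c = 86301.44/5753.43 = 15.00 mm.

x_c = 84.08 mm, y_c = 15.00 mm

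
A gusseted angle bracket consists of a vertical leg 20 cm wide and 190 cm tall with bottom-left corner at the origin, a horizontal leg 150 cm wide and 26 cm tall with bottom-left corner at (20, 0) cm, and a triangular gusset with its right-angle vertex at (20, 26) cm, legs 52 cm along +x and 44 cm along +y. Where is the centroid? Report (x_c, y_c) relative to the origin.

x_c = 51.02 cm, y_c = 51.81 cm

Part | A | x̄ᵢ | ȳᵢ | A·x̄ᵢ | A·ȳᵢ
vertical leg | 3800.00 | 10.00 | 95.00 | 38000.00 | 361000.00
horizontal leg | 3900.00 | 95.00 | 13.00 | 370500.00 | 50700.00
gusset | 1144.00 | 37.33 | 40.67 | 42709.33 | 46522.67
Σ | 8844.00 |  |  | 451209.33 | 458222.67
x_c = 451209.33 / 8844.00 = 51.02 cm
y_c = 458222.67 / 8844.00 = 51.81 cm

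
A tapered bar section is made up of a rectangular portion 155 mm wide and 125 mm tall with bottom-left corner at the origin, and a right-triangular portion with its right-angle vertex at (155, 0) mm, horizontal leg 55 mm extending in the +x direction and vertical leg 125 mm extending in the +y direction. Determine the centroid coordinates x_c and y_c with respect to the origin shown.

x_c = 91.94 mm, y_c = 59.36 mm

rectangular portion: A = 155 × 125 = 19375.00, centroid at (77.50, 62.50).
triangular portion: A = ½·55·125 = 3437.50, centroid at (173.33, 41.67).
ΣA = 22812.50 mm²
ΣAx_c = (19375.00)(77.50) + (3437.50)(173.33) = 2097395.83 mm³
ΣAy_c = (19375.00)(62.50) + (3437.50)(41.67) = 1354166.67 mm³
x_c = 2097395.83 / 22812.50 = 91.94 mm
y_c = 1354166.67 / 22812.50 = 59.36 mm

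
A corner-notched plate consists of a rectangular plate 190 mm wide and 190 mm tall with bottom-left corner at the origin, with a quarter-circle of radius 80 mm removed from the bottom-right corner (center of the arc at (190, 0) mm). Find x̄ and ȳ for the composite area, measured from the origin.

plate: A = 190 × 190 = 36100.00, centroid at (95.00, 95.00).
removed quarter-circle: A = −¼π·80² = -5026.55, centroid at (156.05, 33.95).
ΣA = 31073.45 mm², ΣAx̄ = 2645122.50 mm³, ΣAȳ = 3258833.33 mm³.
x̄ = 2645122.50/31073.45 = 85.12 mm; ȳ = 3258833.33/31073.45 = 104.88 mm.

x̄ = 85.12 mm, ȳ = 104.88 mm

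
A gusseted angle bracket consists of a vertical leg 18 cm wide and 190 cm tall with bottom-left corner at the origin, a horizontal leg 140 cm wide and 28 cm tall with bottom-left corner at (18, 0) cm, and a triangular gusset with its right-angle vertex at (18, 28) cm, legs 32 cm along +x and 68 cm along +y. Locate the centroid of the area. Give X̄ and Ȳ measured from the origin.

vertical leg: A = 18 × 190 = 3420.00, centroid at (9.00, 95.00).
horizontal leg: A = 140 × 28 = 3920.00, centroid at (88.00, 14.00).
gusset: A = ½·32·68 = 1088.00, centroid at (28.67, 50.67).
ΣA = 8428.00 cm², ΣAX̄ = 406929.33 cm³, ΣAȲ = 434905.33 cm³.
X̄ = 406929.33/8428.00 = 48.28 cm; Ȳ = 434905.33/8428.00 = 51.60 cm.

X̄ = 48.28 cm, Ȳ = 51.60 cm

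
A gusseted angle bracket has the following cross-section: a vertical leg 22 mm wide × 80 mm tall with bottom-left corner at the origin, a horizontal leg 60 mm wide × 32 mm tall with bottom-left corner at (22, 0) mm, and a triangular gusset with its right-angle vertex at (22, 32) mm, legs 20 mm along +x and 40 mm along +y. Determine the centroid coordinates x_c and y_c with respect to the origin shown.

x_c = 32.03 mm, y_c = 29.23 mm

vertical leg: A = 22 × 80 = 1760.00, centroid at (11.00, 40.00).
horizontal leg: A = 60 × 32 = 1920.00, centroid at (52.00, 16.00).
gusset: A = ½·20·40 = 400.00, centroid at (28.67, 45.33).
ΣA = 4080.00 mm²
ΣAx_c = (1760.00)(11.00) + (1920.00)(52.00) + (400.00)(28.67) = 130666.67 mm³
ΣAy_c = (1760.00)(40.00) + (1920.00)(16.00) + (400.00)(45.33) = 119253.33 mm³
x_c = 130666.67 / 4080.00 = 32.03 mm
y_c = 119253.33 / 4080.00 = 29.23 mm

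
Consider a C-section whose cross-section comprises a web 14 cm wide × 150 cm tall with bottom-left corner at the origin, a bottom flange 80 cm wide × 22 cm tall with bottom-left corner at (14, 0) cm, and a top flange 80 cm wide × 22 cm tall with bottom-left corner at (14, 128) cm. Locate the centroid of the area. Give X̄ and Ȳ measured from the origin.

X̄ = 36.44 cm, Ȳ = 75.00 cm

Part | A | x̄ᵢ | ȳᵢ | A·x̄ᵢ | A·ȳᵢ
web | 2100.00 | 7.00 | 75.00 | 14700.00 | 157500.00
bottom flange | 1760.00 | 54.00 | 11.00 | 95040.00 | 19360.00
top flange | 1760.00 | 54.00 | 139.00 | 95040.00 | 244640.00
Σ | 5620.00 |  |  | 204780.00 | 421500.00
X̄ = 204780.00 / 5620.00 = 36.44 cm
Ȳ = 421500.00 / 5620.00 = 75.00 cm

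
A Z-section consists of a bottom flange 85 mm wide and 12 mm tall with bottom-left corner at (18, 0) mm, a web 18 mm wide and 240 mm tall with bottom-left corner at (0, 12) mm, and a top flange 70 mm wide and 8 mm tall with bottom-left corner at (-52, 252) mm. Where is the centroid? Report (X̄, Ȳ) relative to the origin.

bottom flange: A = 85 × 12 = 1020.00, centroid at (60.50, 6.00).
web: A = 18 × 240 = 4320.00, centroid at (9.00, 132.00).
top flange: A = 70 × 8 = 560.00, centroid at (-17.00, 256.00).
ΣA = 5900.00 mm², ΣAX̄ = 91070.00 mm³, ΣAȲ = 719720.00 mm³.
X̄ = 91070.00/5900.00 = 15.44 mm; Ȳ = 719720.00/5900.00 = 121.99 mm.

X̄ = 15.44 mm, Ȳ = 121.99 mm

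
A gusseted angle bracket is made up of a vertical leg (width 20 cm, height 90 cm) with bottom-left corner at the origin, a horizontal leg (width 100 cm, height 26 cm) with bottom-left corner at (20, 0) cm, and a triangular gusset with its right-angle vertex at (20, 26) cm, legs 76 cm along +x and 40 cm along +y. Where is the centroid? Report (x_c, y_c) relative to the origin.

x_c = 45.42 cm, y_c = 29.49 cm

vertical leg: A = 20 × 90 = 1800.00, centroid at (10.00, 45.00).
horizontal leg: A = 100 × 26 = 2600.00, centroid at (70.00, 13.00).
gusset: A = ½·76·40 = 1520.00, centroid at (45.33, 39.33).
ΣA = 5920.00 cm²
ΣAx_c = (1800.00)(10.00) + (2600.00)(70.00) + (1520.00)(45.33) = 268906.67 cm³
ΣAy_c = (1800.00)(45.00) + (2600.00)(13.00) + (1520.00)(39.33) = 174586.67 cm³
x_c = 268906.67 / 5920.00 = 45.42 cm
y_c = 174586.67 / 5920.00 = 29.49 cm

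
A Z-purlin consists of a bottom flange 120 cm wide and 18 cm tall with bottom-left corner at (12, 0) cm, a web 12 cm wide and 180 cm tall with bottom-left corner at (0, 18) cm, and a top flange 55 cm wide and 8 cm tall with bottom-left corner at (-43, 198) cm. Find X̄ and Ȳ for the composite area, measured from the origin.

X̄ = 33.96 cm, Ȳ = 71.76 cm

Part | A | x̄ᵢ | ȳᵢ | A·x̄ᵢ | A·ȳᵢ
bottom flange | 2160.00 | 72.00 | 9.00 | 155520.00 | 19440.00
web | 2160.00 | 6.00 | 108.00 | 12960.00 | 233280.00
top flange | 440.00 | -15.50 | 202.00 | -6820.00 | 88880.00
Σ | 4760.00 |  |  | 161660.00 | 341600.00
X̄ = 161660.00 / 4760.00 = 33.96 cm
Ȳ = 341600.00 / 4760.00 = 71.76 cm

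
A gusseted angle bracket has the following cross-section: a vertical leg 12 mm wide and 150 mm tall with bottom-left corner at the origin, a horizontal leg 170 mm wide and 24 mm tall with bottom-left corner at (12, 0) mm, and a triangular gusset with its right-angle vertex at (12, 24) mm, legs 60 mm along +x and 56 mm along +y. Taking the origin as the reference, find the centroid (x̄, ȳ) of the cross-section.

Part | A | x̄ᵢ | ȳᵢ | A·x̄ᵢ | A·ȳᵢ
vertical leg | 1800.00 | 6.00 | 75.00 | 10800.00 | 135000.00
horizontal leg | 4080.00 | 97.00 | 12.00 | 395760.00 | 48960.00
gusset | 1680.00 | 32.00 | 42.67 | 53760.00 | 71680.00
Σ | 7560.00 |  |  | 460320.00 | 255640.00
x̄ = 460320.00 / 7560.00 = 60.89 mm
ȳ = 255640.00 / 7560.00 = 33.81 mm

x̄ = 60.89 mm, ȳ = 33.81 mm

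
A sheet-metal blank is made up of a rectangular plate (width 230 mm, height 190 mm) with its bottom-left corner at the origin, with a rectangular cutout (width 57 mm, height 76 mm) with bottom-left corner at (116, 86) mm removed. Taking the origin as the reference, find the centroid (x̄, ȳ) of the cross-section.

x̄ = 111.75 mm, ȳ = 91.81 mm

plate: A = 230 × 190 = 43700.00, centroid at (115.00, 95.00).
hole: A = −(57 × 76) = -4332.00, centroid at (144.50, 124.00).
ΣA = 39368.00 mm², ΣAx̄ = 4399526.00 mm³, ΣAȳ = 3614332.00 mm³.
x̄ = 4399526.00/39368.00 = 111.75 mm; ȳ = 3614332.00/39368.00 = 91.81 mm.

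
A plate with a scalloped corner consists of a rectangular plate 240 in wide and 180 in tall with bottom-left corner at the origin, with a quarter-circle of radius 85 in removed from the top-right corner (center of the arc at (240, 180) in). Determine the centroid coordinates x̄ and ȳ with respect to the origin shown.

x̄ = 107.31 in, ȳ = 81.85 in

plate: A = 240 × 180 = 43200.00, centroid at (120.00, 90.00).
removed quarter-circle: A = −¼π·85² = -5674.50, centroid at (203.92, 143.92).
ΣA = 37525.50 in²
ΣAx̄ = (43200.00)(120.00) + (-5674.50)(203.92) = 4026827.92 in³
ΣAȳ = (43200.00)(90.00) + (-5674.50)(143.92) = 3071298.02 in³
x̄ = 4026827.92 / 37525.50 = 107.31 in
ȳ = 3071298.02 / 37525.50 = 81.85 in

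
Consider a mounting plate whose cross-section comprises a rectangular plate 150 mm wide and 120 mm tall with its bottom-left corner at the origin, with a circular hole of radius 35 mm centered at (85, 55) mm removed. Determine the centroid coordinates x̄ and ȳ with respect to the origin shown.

x̄ = 72.28 mm, ȳ = 61.36 mm

plate: A = 150 × 120 = 18000.00, centroid at (75.00, 60.00).
hole: A = −π·35² = -3848.45, centroid at (85.00, 55.00).
ΣA = 14151.55 mm², ΣAx̄ = 1022881.66 mm³, ΣAȳ = 868335.19 mm³.
x̄ = 1022881.66/14151.55 = 72.28 mm; ȳ = 868335.19/14151.55 = 61.36 mm.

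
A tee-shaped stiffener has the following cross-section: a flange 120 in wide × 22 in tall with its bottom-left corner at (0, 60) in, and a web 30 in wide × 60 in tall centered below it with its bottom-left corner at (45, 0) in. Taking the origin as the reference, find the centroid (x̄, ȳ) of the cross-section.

Part | A | x̄ᵢ | ȳᵢ | A·x̄ᵢ | A·ȳᵢ
web | 1800.00 | 60.00 | 30.00 | 108000.00 | 54000.00
flange | 2640.00 | 60.00 | 71.00 | 158400.00 | 187440.00
Σ | 4440.00 |  |  | 266400.00 | 241440.00
x̄ = 266400.00 / 4440.00 = 60.00 in
ȳ = 241440.00 / 4440.00 = 54.38 in

x̄ = 60.00 in, ȳ = 54.38 in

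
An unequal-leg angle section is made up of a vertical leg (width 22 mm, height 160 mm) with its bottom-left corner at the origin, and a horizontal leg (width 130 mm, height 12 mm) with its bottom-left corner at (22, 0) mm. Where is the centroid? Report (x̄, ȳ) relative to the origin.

Part | A | x̄ᵢ | ȳᵢ | A·x̄ᵢ | A·ȳᵢ
vertical leg | 3520.00 | 11.00 | 80.00 | 38720.00 | 281600.00
horizontal leg | 1560.00 | 87.00 | 6.00 | 135720.00 | 9360.00
Σ | 5080.00 |  |  | 174440.00 | 290960.00
x̄ = 174440.00 / 5080.00 = 34.34 mm
ȳ = 290960.00 / 5080.00 = 57.28 mm

x̄ = 34.34 mm, ȳ = 57.28 mm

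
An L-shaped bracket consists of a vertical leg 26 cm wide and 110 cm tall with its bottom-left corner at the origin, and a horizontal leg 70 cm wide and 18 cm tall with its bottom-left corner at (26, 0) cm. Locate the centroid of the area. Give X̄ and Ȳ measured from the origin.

X̄ = 27.68 cm, Ȳ = 40.93 cm

vertical leg: A = 26 × 110 = 2860.00, centroid at (13.00, 55.00).
horizontal leg: A = 70 × 18 = 1260.00, centroid at (61.00, 9.00).
ΣA = 4120.00 cm², ΣAX̄ = 114040.00 cm³, ΣAȲ = 168640.00 cm³.
X̄ = 114040.00/4120.00 = 27.68 cm; Ȳ = 168640.00/4120.00 = 40.93 cm.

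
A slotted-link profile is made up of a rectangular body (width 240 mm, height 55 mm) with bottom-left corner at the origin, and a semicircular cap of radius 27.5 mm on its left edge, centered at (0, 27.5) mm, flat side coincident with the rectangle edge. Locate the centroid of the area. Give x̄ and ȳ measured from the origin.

x̄ = 109.13 mm, ȳ = 27.50 mm

rectangular body: A = 240 × 55 = 13200.00, centroid at (120.00, 27.50).
semicircular end: A = ½π·27.5² = 1187.91, centroid at (-11.67, 27.50).
ΣA = 14387.91 mm², ΣAx̄ = 1570135.42 mm³, ΣAȳ = 395667.65 mm³.
x̄ = 1570135.42/14387.91 = 109.13 mm; ȳ = 395667.65/14387.91 = 27.50 mm.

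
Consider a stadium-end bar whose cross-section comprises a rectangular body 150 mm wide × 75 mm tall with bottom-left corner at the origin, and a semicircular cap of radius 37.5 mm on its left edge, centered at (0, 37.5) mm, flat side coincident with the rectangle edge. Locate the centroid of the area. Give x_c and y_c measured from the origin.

x_c = 60.08 mm, y_c = 37.50 mm

rectangular body: A = 150 × 75 = 11250.00, centroid at (75.00, 37.50).
semicircular end: A = ½π·37.5² = 2208.93, centroid at (-15.92, 37.50).
ΣA = 13458.93 mm², ΣAx_c = 808593.75 mm³, ΣAy_c = 504709.96 mm³.
x_c = 808593.75/13458.93 = 60.08 mm; y_c = 504709.96/13458.93 = 37.50 mm.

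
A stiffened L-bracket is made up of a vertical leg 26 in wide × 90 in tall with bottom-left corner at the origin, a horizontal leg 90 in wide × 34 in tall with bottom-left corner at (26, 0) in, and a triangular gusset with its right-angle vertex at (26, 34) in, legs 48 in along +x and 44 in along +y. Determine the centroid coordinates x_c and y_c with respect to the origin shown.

x_c = 45.23 in, y_c = 32.33 in

vertical leg: A = 26 × 90 = 2340.00, centroid at (13.00, 45.00).
horizontal leg: A = 90 × 34 = 3060.00, centroid at (71.00, 17.00).
gusset: A = ½·48·44 = 1056.00, centroid at (42.00, 48.67).
ΣA = 6456.00 in², ΣAx_c = 292032.00 in³, ΣAy_c = 208712.00 in³.
x_c = 292032.00/6456.00 = 45.23 in; y_c = 208712.00/6456.00 = 32.33 in.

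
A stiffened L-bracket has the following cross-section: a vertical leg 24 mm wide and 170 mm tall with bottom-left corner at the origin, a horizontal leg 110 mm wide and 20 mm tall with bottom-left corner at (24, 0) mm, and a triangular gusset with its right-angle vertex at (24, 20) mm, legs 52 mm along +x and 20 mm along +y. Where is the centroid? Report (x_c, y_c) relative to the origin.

x_c = 35.92 mm, y_c = 56.27 mm

vertical leg: A = 24 × 170 = 4080.00, centroid at (12.00, 85.00).
horizontal leg: A = 110 × 20 = 2200.00, centroid at (79.00, 10.00).
gusset: A = ½·52·20 = 520.00, centroid at (41.33, 26.67).
ΣA = 6800.00 mm², ΣAx_c = 244253.33 mm³, ΣAy_c = 382666.67 mm³.
x_c = 244253.33/6800.00 = 35.92 mm; y_c = 382666.67/6800.00 = 56.27 mm.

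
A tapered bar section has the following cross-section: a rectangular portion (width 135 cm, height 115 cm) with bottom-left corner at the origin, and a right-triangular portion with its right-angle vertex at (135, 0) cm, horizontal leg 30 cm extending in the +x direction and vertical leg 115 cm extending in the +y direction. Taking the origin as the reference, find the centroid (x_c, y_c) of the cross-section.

x_c = 75.25 cm, y_c = 55.58 cm

Part | A | x̄ᵢ | ȳᵢ | A·x̄ᵢ | A·ȳᵢ
rectangular portion | 15525.00 | 67.50 | 57.50 | 1047937.50 | 892687.50
triangular portion | 1725.00 | 145.00 | 38.33 | 250125.00 | 66125.00
Σ | 17250.00 |  |  | 1298062.50 | 958812.50
x_c = 1298062.50 / 17250.00 = 75.25 cm
y_c = 958812.50 / 17250.00 = 55.58 cm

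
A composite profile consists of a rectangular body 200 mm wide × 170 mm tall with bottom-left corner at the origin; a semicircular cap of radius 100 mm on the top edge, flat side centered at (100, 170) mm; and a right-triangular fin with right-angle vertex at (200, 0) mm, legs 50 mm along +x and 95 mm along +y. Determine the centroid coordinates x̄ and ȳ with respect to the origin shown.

x̄ = 105.32 mm, ȳ = 121.00 mm

Part | A | x̄ᵢ | ȳᵢ | A·x̄ᵢ | A·ȳᵢ
rectangular body | 34000.00 | 100.00 | 85.00 | 3400000.00 | 2890000.00
semicircular top | 15707.96 | 100.00 | 212.44 | 1570796.33 | 3337020.42
triangular fin | 2375.00 | 216.67 | 31.67 | 514583.33 | 75208.33
Σ | 52082.96 |  |  | 5485379.66 | 6302228.76
x̄ = 5485379.66 / 52082.96 = 105.32 mm
ȳ = 6302228.76 / 52082.96 = 121.00 mm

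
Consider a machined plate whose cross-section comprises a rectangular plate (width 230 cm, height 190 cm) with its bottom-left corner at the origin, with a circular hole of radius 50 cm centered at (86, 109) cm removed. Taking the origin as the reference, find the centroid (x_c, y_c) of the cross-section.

x_c = 121.35 cm, y_c = 91.93 cm

plate: A = 230 × 190 = 43700.00, centroid at (115.00, 95.00).
hole: A = −π·50² = -7853.98, centroid at (86.00, 109.00).
ΣA = 35846.02 cm²
ΣAx_c = (43700.00)(115.00) + (-7853.98)(86.00) = 4350057.58 cm³
ΣAy_c = (43700.00)(95.00) + (-7853.98)(109.00) = 3295416.00 cm³
x_c = 4350057.58 / 35846.02 = 121.35 cm
y_c = 3295416.00 / 35846.02 = 91.93 cm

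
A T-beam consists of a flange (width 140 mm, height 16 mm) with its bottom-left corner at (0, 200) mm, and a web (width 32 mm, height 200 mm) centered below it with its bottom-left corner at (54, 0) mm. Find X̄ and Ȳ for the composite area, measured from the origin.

X̄ = 70.00 mm, Ȳ = 128.00 mm

web: A = 32 × 200 = 6400.00, centroid at (70.00, 100.00).
flange: A = 140 × 16 = 2240.00, centroid at (70.00, 208.00).
ΣA = 8640.00 mm²
ΣAX̄ = (6400.00)(70.00) + (2240.00)(70.00) = 604800.00 mm³
ΣAȲ = (6400.00)(100.00) + (2240.00)(208.00) = 1105920.00 mm³
X̄ = 604800.00 / 8640.00 = 70.00 mm
Ȳ = 1105920.00 / 8640.00 = 128.00 mm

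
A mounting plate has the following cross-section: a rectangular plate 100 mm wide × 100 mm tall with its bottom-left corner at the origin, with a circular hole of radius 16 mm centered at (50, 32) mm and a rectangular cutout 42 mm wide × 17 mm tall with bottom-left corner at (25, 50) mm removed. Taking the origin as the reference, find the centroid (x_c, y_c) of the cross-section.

Part | A | x̄ᵢ | ȳᵢ | A·x̄ᵢ | A·ȳᵢ
plate | 10000.00 | 50.00 | 50.00 | 500000.00 | 500000.00
hole 1 | -804.25 | 50.00 | 32.00 | -40212.39 | -25735.93
hole 2 | -714.00 | 46.00 | 58.50 | -32844.00 | -41769.00
Σ | 8481.75 |  |  | 426943.61 | 432495.07
x_c = 426943.61 / 8481.75 = 50.34 mm
y_c = 432495.07 / 8481.75 = 50.99 mm

x_c = 50.34 mm, y_c = 50.99 mm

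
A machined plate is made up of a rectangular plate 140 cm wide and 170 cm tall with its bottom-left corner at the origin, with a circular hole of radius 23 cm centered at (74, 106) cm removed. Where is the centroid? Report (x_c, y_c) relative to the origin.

plate: A = 140 × 170 = 23800.00, centroid at (70.00, 85.00).
hole: A = −π·23² = -1661.90, centroid at (74.00, 106.00).
ΣA = 22138.10 cm²
ΣAx_c = (23800.00)(70.00) + (-1661.90)(74.00) = 1543019.21 cm³
ΣAy_c = (23800.00)(85.00) + (-1661.90)(106.00) = 1846838.33 cm³
x_c = 1543019.21 / 22138.10 = 69.70 cm
y_c = 1846838.33 / 22138.10 = 83.42 cm

x_c = 69.70 cm, y_c = 83.42 cm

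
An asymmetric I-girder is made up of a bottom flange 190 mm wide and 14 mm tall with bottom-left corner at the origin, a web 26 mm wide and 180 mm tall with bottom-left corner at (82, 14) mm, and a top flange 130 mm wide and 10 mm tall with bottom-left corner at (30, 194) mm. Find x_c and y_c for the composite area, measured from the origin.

x_c = 95.00 mm, y_c = 88.43 mm

bottom flange: A = 190 × 14 = 2660.00, centroid at (95.00, 7.00).
web: A = 26 × 180 = 4680.00, centroid at (95.00, 104.00).
top flange: A = 130 × 10 = 1300.00, centroid at (95.00, 199.00).
ΣA = 8640.00 mm², ΣAx_c = 820800.00 mm³, ΣAy_c = 764040.00 mm³.
x_c = 820800.00/8640.00 = 95.00 mm; y_c = 764040.00/8640.00 = 88.43 mm.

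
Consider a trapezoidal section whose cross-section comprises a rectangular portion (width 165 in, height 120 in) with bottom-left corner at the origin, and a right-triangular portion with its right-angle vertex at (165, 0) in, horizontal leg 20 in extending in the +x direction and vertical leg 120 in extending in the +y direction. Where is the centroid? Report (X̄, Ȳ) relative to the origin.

Part | A | x̄ᵢ | ȳᵢ | A·x̄ᵢ | A·ȳᵢ
rectangular portion | 19800.00 | 82.50 | 60.00 | 1633500.00 | 1188000.00
triangular portion | 1200.00 | 171.67 | 40.00 | 206000.00 | 48000.00
Σ | 21000.00 |  |  | 1839500.00 | 1236000.00
X̄ = 1839500.00 / 21000.00 = 87.60 in
Ȳ = 1236000.00 / 21000.00 = 58.86 in

X̄ = 87.60 in, Ȳ = 58.86 in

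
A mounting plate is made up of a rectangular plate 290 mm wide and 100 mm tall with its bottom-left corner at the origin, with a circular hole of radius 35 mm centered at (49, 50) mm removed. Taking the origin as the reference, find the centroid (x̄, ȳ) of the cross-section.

plate: A = 290 × 100 = 29000.00, centroid at (145.00, 50.00).
hole: A = −π·35² = -3848.45, centroid at (49.00, 50.00).
ΣA = 25151.55 mm²
ΣAx̄ = (29000.00)(145.00) + (-3848.45)(49.00) = 4016425.90 mm³
ΣAȳ = (29000.00)(50.00) + (-3848.45)(50.00) = 1257577.45 mm³
x̄ = 4016425.90 / 25151.55 = 159.69 mm
ȳ = 1257577.45 / 25151.55 = 50.00 mm

x̄ = 159.69 mm, ȳ = 50.00 mm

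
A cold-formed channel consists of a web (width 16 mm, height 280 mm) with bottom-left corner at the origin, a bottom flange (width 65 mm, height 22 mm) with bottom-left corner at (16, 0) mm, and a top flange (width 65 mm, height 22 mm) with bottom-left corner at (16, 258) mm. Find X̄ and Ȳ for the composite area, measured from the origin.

X̄ = 23.78 mm, Ȳ = 140.00 mm

web: A = 16 × 280 = 4480.00, centroid at (8.00, 140.00).
bottom flange: A = 65 × 22 = 1430.00, centroid at (48.50, 11.00).
top flange: A = 65 × 22 = 1430.00, centroid at (48.50, 269.00).
ΣA = 7340.00 mm², ΣAX̄ = 174550.00 mm³, ΣAȲ = 1027600.00 mm³.
X̄ = 174550.00/7340.00 = 23.78 mm; Ȳ = 1027600.00/7340.00 = 140.00 mm.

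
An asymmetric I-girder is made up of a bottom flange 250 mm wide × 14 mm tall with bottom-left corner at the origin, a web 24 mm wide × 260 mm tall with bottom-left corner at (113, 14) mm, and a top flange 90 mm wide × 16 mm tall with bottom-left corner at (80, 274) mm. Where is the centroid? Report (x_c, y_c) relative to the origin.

x_c = 125.00 mm, y_c = 118.89 mm

bottom flange: A = 250 × 14 = 3500.00, centroid at (125.00, 7.00).
web: A = 24 × 260 = 6240.00, centroid at (125.00, 144.00).
top flange: A = 90 × 16 = 1440.00, centroid at (125.00, 282.00).
ΣA = 11180.00 mm², ΣAx_c = 1397500.00 mm³, ΣAy_c = 1329140.00 mm³.
x_c = 1397500.00/11180.00 = 125.00 mm; y_c = 1329140.00/11180.00 = 118.89 mm.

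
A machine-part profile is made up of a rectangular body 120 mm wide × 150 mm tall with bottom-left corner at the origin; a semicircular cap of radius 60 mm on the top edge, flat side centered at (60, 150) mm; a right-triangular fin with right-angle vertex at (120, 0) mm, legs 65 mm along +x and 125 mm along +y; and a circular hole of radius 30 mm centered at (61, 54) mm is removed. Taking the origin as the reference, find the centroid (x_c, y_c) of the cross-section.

rectangular body: A = 120 × 150 = 18000.00, centroid at (60.00, 75.00).
semicircular top: A = ½π·60² = 5654.87, centroid at (60.00, 175.46).
triangular fin: A = ½·65·125 = 4062.50, centroid at (141.67, 41.67).
hole: A = −π·30² = -2827.43, centroid at (61.00, 54.00).
ΣA = 24889.93 mm²
ΣAx_c = (18000.00)(60.00) + (5654.87)(60.00) + (4062.50)(141.67) + (-2827.43)(61.00) = 1822339.40 mm³
ΣAy_c = (18000.00)(75.00) + (5654.87)(175.46) + (4062.50)(41.67) + (-2827.43)(54.00) = 2358819.45 mm³
x_c = 1822339.40 / 24889.93 = 73.22 mm
y_c = 2358819.45 / 24889.93 = 94.77 mm

x_c = 73.22 mm, y_c = 94.77 mm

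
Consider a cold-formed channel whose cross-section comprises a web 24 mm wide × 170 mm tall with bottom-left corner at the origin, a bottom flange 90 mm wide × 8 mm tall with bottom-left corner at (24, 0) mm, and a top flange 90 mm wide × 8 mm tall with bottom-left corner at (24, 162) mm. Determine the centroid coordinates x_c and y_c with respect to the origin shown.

Part | A | x̄ᵢ | ȳᵢ | A·x̄ᵢ | A·ȳᵢ
web | 4080.00 | 12.00 | 85.00 | 48960.00 | 346800.00
bottom flange | 720.00 | 69.00 | 4.00 | 49680.00 | 2880.00
top flange | 720.00 | 69.00 | 166.00 | 49680.00 | 119520.00
Σ | 5520.00 |  |  | 148320.00 | 469200.00
x_c = 148320.00 / 5520.00 = 26.87 mm
y_c = 469200.00 / 5520.00 = 85.00 mm

x_c = 26.87 mm, y_c = 85.00 mm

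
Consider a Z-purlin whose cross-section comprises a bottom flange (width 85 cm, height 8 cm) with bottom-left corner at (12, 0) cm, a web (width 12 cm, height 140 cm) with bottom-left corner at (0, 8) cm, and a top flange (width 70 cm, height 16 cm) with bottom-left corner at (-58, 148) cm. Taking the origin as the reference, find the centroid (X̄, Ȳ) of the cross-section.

X̄ = 6.14 cm, Ȳ = 88.64 cm

bottom flange: A = 85 × 8 = 680.00, centroid at (54.50, 4.00).
web: A = 12 × 140 = 1680.00, centroid at (6.00, 78.00).
top flange: A = 70 × 16 = 1120.00, centroid at (-23.00, 156.00).
ΣA = 3480.00 cm², ΣAX̄ = 21380.00 cm³, ΣAȲ = 308480.00 cm³.
X̄ = 21380.00/3480.00 = 6.14 cm; Ȳ = 308480.00/3480.00 = 88.64 cm.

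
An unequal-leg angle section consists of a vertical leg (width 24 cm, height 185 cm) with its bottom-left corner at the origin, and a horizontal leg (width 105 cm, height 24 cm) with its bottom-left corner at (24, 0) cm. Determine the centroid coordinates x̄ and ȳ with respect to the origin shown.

vertical leg: A = 24 × 185 = 4440.00, centroid at (12.00, 92.50).
horizontal leg: A = 105 × 24 = 2520.00, centroid at (76.50, 12.00).
ΣA = 6960.00 cm², ΣAx̄ = 246060.00 cm³, ΣAȳ = 440940.00 cm³.
x̄ = 246060.00/6960.00 = 35.35 cm; ȳ = 440940.00/6960.00 = 63.35 cm.

x̄ = 35.35 cm, ȳ = 63.35 cm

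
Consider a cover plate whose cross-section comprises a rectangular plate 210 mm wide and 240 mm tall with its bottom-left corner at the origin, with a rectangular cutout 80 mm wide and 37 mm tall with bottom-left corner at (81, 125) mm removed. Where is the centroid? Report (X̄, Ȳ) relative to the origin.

X̄ = 104.00 mm, Ȳ = 118.53 mm

Part | A | x̄ᵢ | ȳᵢ | A·x̄ᵢ | A·ȳᵢ
plate | 50400.00 | 105.00 | 120.00 | 5292000.00 | 6048000.00
hole | -2960.00 | 121.00 | 143.50 | -358160.00 | -424760.00
Σ | 47440.00 |  |  | 4933840.00 | 5623240.00
X̄ = 4933840.00 / 47440.00 = 104.00 mm
Ȳ = 5623240.00 / 47440.00 = 118.53 mm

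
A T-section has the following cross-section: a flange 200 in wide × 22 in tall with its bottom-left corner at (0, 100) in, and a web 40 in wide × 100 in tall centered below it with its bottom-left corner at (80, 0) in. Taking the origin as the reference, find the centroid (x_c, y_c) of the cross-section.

x_c = 100.00 in, y_c = 81.95 in

web: A = 40 × 100 = 4000.00, centroid at (100.00, 50.00).
flange: A = 200 × 22 = 4400.00, centroid at (100.00, 111.00).
ΣA = 8400.00 in², ΣAx_c = 840000.00 in³, ΣAy_c = 688400.00 in³.
x_c = 840000.00/8400.00 = 100.00 in; y_c = 688400.00/8400.00 = 81.95 in.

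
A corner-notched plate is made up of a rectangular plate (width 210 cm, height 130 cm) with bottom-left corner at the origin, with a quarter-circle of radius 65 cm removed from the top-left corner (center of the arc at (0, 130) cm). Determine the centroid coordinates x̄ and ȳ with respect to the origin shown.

Part | A | x̄ᵢ | ȳᵢ | A·x̄ᵢ | A·ȳᵢ
plate | 27300.00 | 105.00 | 65.00 | 2866500.00 | 1774500.00
removed quarter-circle | -3318.31 | 27.59 | 102.41 | -91541.67 | -339838.27
Σ | 23981.69 |  |  | 2774958.33 | 1434661.73
x̄ = 2774958.33 / 23981.69 = 115.71 cm
ȳ = 1434661.73 / 23981.69 = 59.82 cm

x̄ = 115.71 cm, ȳ = 59.82 cm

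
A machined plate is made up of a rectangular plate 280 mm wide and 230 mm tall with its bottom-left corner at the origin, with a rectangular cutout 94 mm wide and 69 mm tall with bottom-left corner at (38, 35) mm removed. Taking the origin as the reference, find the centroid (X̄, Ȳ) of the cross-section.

plate: A = 280 × 230 = 64400.00, centroid at (140.00, 115.00).
hole: A = −(94 × 69) = -6486.00, centroid at (85.00, 69.50).
ΣA = 57914.00 mm², ΣAX̄ = 8464690.00 mm³, ΣAȲ = 6955223.00 mm³.
X̄ = 8464690.00/57914.00 = 146.16 mm; Ȳ = 6955223.00/57914.00 = 120.10 mm.

X̄ = 146.16 mm, Ȳ = 120.10 mm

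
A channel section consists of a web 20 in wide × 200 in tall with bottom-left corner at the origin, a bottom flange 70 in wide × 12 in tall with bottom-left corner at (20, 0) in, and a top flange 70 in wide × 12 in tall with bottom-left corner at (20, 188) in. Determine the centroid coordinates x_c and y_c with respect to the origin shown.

x_c = 23.31 in, y_c = 100.00 in

web: A = 20 × 200 = 4000.00, centroid at (10.00, 100.00).
bottom flange: A = 70 × 12 = 840.00, centroid at (55.00, 6.00).
top flange: A = 70 × 12 = 840.00, centroid at (55.00, 194.00).
ΣA = 5680.00 in², ΣAx_c = 132400.00 in³, ΣAy_c = 568000.00 in³.
x_c = 132400.00/5680.00 = 23.31 in; y_c = 568000.00/5680.00 = 100.00 in.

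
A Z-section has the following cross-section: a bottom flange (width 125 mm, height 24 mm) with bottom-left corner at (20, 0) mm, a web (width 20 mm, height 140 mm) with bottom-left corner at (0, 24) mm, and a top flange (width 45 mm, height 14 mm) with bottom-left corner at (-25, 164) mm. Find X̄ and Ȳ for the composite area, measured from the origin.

bottom flange: A = 125 × 24 = 3000.00, centroid at (82.50, 12.00).
web: A = 20 × 140 = 2800.00, centroid at (10.00, 94.00).
top flange: A = 45 × 14 = 630.00, centroid at (-2.50, 171.00).
ΣA = 6430.00 mm²
ΣAX̄ = (3000.00)(82.50) + (2800.00)(10.00) + (630.00)(-2.50) = 273925.00 mm³
ΣAȲ = (3000.00)(12.00) + (2800.00)(94.00) + (630.00)(171.00) = 406930.00 mm³
X̄ = 273925.00 / 6430.00 = 42.60 mm
Ȳ = 406930.00 / 6430.00 = 63.29 mm

X̄ = 42.60 mm, Ȳ = 63.29 mm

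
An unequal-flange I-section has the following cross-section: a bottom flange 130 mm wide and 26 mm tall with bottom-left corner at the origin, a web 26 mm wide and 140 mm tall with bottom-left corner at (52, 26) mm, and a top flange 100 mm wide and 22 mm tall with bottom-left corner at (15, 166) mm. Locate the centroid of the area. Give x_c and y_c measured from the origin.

x_c = 65.00 mm, y_c = 84.90 mm

bottom flange: A = 130 × 26 = 3380.00, centroid at (65.00, 13.00).
web: A = 26 × 140 = 3640.00, centroid at (65.00, 96.00).
top flange: A = 100 × 22 = 2200.00, centroid at (65.00, 177.00).
ΣA = 9220.00 mm², ΣAx_c = 599300.00 mm³, ΣAy_c = 782780.00 mm³.
x_c = 599300.00/9220.00 = 65.00 mm; y_c = 782780.00/9220.00 = 84.90 mm.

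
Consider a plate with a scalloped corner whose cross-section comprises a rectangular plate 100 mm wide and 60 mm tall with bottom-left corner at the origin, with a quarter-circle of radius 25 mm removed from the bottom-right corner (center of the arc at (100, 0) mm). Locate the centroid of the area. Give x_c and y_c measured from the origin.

plate: A = 100 × 60 = 6000.00, centroid at (50.00, 30.00).
removed quarter-circle: A = −¼π·25² = -490.87, centroid at (89.39, 10.61).
ΣA = 5509.13 mm², ΣAx_c = 256120.95 mm³, ΣAy_c = 174791.67 mm³.
x_c = 256120.95/5509.13 = 46.49 mm; y_c = 174791.67/5509.13 = 31.73 mm.

x_c = 46.49 mm, y_c = 31.73 mm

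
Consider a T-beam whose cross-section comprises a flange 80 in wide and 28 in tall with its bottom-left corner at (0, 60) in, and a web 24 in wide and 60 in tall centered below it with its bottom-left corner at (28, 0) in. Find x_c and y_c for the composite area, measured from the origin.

x_c = 40.00 in, y_c = 56.78 in

web: A = 24 × 60 = 1440.00, centroid at (40.00, 30.00).
flange: A = 80 × 28 = 2240.00, centroid at (40.00, 74.00).
ΣA = 3680.00 in², ΣAx_c = 147200.00 in³, ΣAy_c = 208960.00 in³.
x_c = 147200.00/3680.00 = 40.00 in; y_c = 208960.00/3680.00 = 56.78 in.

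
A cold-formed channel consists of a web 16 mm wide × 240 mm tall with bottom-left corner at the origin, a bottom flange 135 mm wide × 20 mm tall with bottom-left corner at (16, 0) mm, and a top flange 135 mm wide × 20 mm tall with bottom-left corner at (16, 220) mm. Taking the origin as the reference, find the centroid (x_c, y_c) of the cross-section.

x_c = 52.12 mm, y_c = 120.00 mm

web: A = 16 × 240 = 3840.00, centroid at (8.00, 120.00).
bottom flange: A = 135 × 20 = 2700.00, centroid at (83.50, 10.00).
top flange: A = 135 × 20 = 2700.00, centroid at (83.50, 230.00).
ΣA = 9240.00 mm²
ΣAx_c = (3840.00)(8.00) + (2700.00)(83.50) + (2700.00)(83.50) = 481620.00 mm³
ΣAy_c = (3840.00)(120.00) + (2700.00)(10.00) + (2700.00)(230.00) = 1108800.00 mm³
x_c = 481620.00 / 9240.00 = 52.12 mm
y_c = 1108800.00 / 9240.00 = 120.00 mm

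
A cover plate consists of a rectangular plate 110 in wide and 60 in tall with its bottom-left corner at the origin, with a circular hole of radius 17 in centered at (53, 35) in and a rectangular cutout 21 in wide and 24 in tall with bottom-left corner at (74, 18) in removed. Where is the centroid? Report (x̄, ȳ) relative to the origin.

plate: A = 110 × 60 = 6600.00, centroid at (55.00, 30.00).
hole 1: A = −π·17² = -907.92, centroid at (53.00, 35.00).
hole 2: A = −(21 × 24) = -504.00, centroid at (84.50, 30.00).
ΣA = 5188.08 in²
ΣAx̄ = (6600.00)(55.00) + (-907.92)(53.00) + (-504.00)(84.50) = 272292.23 in³
ΣAȳ = (6600.00)(30.00) + (-907.92)(35.00) + (-504.00)(30.00) = 151102.79 in³
x̄ = 272292.23 / 5188.08 = 52.48 in
ȳ = 151102.79 / 5188.08 = 29.12 in

x̄ = 52.48 in, ȳ = 29.12 in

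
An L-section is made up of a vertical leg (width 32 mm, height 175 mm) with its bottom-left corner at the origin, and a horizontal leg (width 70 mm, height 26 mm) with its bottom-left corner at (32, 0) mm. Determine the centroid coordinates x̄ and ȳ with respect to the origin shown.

vertical leg: A = 32 × 175 = 5600.00, centroid at (16.00, 87.50).
horizontal leg: A = 70 × 26 = 1820.00, centroid at (67.00, 13.00).
ΣA = 7420.00 mm²
ΣAx̄ = (5600.00)(16.00) + (1820.00)(67.00) = 211540.00 mm³
ΣAȳ = (5600.00)(87.50) + (1820.00)(13.00) = 513660.00 mm³
x̄ = 211540.00 / 7420.00 = 28.51 mm
ȳ = 513660.00 / 7420.00 = 69.23 mm

x̄ = 28.51 mm, ȳ = 69.23 mm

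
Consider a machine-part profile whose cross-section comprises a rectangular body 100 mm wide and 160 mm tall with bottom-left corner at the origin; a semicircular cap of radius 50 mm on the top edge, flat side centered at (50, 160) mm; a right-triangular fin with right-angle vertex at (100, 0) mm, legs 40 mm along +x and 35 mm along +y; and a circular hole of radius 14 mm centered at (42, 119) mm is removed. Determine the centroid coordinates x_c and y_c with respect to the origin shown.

x_c = 52.46 mm, y_c = 96.27 mm

Part | A | x̄ᵢ | ȳᵢ | A·x̄ᵢ | A·ȳᵢ
rectangular body | 16000.00 | 50.00 | 80.00 | 800000.00 | 1280000.00
semicircular top | 3926.99 | 50.00 | 181.22 | 196349.54 | 711651.86
triangular fin | 700.00 | 113.33 | 11.67 | 79333.33 | 8166.67
hole | -615.75 | 42.00 | 119.00 | -25861.59 | -73274.51
Σ | 20011.24 |  |  | 1049821.28 | 1926544.02
x_c = 1049821.28 / 20011.24 = 52.46 mm
y_c = 1926544.02 / 20011.24 = 96.27 mm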